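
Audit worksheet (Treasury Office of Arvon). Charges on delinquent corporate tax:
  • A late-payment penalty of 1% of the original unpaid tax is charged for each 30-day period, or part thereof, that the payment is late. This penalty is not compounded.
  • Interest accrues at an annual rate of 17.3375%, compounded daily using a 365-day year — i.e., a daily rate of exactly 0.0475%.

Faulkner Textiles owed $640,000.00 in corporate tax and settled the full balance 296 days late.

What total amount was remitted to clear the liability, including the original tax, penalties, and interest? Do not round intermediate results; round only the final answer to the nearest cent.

$800,592.48

Penalty periods: ⌈296/30⌉ = 10; penalty = 10 × 1% × $640,000.00 = $64,000.00
Interest: $640,000.00 × ((1 + 0.000475)^296 − 1) = $640,000.00 × 0.15092575… = $96,592.4797…
Total = $640,000.00 + $64,000.0000 + $96,592.4797… = $800,592.48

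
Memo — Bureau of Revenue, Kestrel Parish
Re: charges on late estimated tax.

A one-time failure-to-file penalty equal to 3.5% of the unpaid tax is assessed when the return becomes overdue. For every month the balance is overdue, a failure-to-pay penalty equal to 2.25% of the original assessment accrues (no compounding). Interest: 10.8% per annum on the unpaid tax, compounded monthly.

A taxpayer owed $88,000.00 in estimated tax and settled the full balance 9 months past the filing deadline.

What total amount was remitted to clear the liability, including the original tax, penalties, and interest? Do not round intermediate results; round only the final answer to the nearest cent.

$116,290.07

Failure-to-file penalty: 3.5% × $88,000.00 = $3,080.00
Failure-to-pay penalty: 9 × 2.25% × $88,000.00 = $17,820.00
Interest (10.8%/yr ÷ 12 = 0.9%/month): $88,000.00 × ((1 + 0.009)^9 − 1) = $7,390.0702…
Total = $88,000.00 + $20,900.0000 + $7,390.0702… = $116,290.07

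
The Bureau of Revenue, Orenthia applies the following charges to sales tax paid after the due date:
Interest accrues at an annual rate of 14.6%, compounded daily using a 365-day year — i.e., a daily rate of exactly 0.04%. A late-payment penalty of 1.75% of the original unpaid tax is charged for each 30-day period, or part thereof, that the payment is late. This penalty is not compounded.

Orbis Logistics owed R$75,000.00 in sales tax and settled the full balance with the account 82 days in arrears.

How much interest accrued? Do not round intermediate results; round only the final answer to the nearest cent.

R$2,500.28

Interest: R$75,000.00 × ((1 + 0.0004)^82 − 1) = R$75,000.00 × 0.03333707… = R$2,500.2805…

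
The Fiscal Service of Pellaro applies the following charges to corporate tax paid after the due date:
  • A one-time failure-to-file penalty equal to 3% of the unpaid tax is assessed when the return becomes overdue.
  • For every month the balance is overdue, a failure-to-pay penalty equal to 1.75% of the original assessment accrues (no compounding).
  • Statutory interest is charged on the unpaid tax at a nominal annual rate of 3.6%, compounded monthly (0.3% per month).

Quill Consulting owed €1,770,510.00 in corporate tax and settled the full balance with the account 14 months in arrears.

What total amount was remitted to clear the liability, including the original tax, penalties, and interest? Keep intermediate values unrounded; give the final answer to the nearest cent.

Failure-to-file penalty: 3% × €1,770,510.00 = €53,115.30
Failure-to-pay penalty: 14 × 1.75% × €1,770,510.00 = €433,774.95
Interest: €1,770,510.00 × ((1 + 0.003)^14 − 1) = €1,770,510.00 × 0.0428289… = €75,829.0127…
Total = €1,770,510.00 + €486,890.2500 + €75,829.0127… = €2,333,229.26

€2,333,229.26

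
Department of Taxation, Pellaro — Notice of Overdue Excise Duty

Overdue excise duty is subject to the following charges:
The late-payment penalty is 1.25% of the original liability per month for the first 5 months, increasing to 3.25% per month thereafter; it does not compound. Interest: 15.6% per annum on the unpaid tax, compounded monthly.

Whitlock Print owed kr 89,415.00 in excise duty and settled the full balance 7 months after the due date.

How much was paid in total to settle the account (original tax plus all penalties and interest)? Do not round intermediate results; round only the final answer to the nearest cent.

Penalty, months 1–5: 5 × 1.25% × kr 89,415.00 = kr 5,588.44…
Penalty, months 6–7: 2 × 3.25% × kr 89,415.00 = kr 5,811.98…
Interest (15.6%/yr ÷ 12 = 1.3%/month): kr 89,415.00 × ((1 + 0.013)^7 − 1) = kr 8,461.0645…
Total = kr 89,415.00 + kr 11,400.4125 + kr 8,461.0645… = kr 109,276.48

kr 109,276.48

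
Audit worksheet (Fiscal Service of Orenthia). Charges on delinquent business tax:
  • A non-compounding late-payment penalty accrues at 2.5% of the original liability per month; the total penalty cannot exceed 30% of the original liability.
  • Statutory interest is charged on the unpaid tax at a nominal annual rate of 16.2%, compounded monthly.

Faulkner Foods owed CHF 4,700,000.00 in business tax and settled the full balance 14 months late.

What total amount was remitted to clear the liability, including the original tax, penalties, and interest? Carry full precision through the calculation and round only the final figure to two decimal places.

Penalty (uncapped): 14 × 2.5% × CHF 4,700,000.00 = CHF 1,645,000.00; cap = 30% × CHF 4,700,000.00 = CHF 1,410,000.00 → penalty = CHF 1,410,000.00
Interest (16.2%/yr ÷ 12 = 1.35%/month): CHF 4,700,000.00 × ((1 + 0.0135)^14 − 1) = CHF 970,618.1074…
Total = CHF 4,700,000.00 + CHF 1,410,000.0000 + CHF 970,618.1074… = CHF 7,080,618.11

CHF 7,080,618.11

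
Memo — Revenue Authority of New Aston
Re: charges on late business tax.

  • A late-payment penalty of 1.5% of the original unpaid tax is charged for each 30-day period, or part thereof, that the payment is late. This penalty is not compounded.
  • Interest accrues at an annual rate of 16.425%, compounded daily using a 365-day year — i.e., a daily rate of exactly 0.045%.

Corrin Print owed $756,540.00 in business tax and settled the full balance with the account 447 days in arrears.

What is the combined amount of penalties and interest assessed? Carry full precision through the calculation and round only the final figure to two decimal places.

Penalty periods: ⌈447/30⌉ = 15; penalty = 15 × 1.5% × $756,540.00 = $170,221.50
Interest: $756,540.00 × ((1 + 0.00045)^447 − 1) = $756,540.00 × 0.22275285… = $168,521.4444…
Penalties + interest = $170,221.5000 + $168,521.4444… = $338,742.94

$338,742.94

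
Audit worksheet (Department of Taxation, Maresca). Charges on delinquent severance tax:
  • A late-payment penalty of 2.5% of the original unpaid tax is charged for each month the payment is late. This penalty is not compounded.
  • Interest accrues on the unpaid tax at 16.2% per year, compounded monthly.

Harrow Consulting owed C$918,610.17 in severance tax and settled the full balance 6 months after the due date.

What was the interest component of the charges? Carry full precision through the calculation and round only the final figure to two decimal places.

C$76,964.34

Interest (16.2%/yr ÷ 12 = 1.35%/month): C$918,610.17 × ((1 + 0.0135)^6 − 1) = C$76,964.3370…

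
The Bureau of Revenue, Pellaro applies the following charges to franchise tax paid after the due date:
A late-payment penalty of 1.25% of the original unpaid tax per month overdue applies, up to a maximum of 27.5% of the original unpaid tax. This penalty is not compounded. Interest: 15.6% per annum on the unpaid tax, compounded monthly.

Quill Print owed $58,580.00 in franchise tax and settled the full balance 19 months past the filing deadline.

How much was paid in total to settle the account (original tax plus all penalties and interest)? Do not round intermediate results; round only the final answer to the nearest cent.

Penalty: 19 × 1.25% × $58,580.00 = $13,912.75 (below the 27.5% cap of $16,109.50)
Interest (15.6%/yr ÷ 12 = 1.3%/month): $58,580.00 × ((1 + 0.013)^19 − 1) = $16,293.6197…
Total = $58,580.00 + $13,912.7500 + $16,293.6197… = $88,786.37

$88,786.37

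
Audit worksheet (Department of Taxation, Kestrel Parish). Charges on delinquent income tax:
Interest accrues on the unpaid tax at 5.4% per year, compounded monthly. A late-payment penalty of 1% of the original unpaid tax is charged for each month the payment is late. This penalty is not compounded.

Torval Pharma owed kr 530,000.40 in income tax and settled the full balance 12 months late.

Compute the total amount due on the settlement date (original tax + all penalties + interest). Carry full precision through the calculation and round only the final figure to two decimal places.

kr 622,939.55

Late-payment penalty: 12 × 1% × kr 530,000.40 = kr 63,600.05…
Interest (5.4%/yr ÷ 12 = 0.45%/month): kr 530,000.40 × ((1 + 0.0045)^12 − 1) = kr 29,339.1007…
Total = kr 530,000.40 + kr 63,600.0480 + kr 29,339.1007… = kr 622,939.55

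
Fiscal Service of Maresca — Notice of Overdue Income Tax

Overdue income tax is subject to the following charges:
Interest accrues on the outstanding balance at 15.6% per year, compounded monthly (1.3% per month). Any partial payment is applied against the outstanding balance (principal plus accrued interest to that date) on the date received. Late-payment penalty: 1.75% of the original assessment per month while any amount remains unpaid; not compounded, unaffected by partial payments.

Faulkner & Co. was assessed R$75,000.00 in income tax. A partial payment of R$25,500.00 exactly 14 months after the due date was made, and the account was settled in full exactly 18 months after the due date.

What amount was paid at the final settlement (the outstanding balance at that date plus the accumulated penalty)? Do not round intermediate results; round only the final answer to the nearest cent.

R$91,403.45

Balance at month 14: R$75,000.0000 × (1 + 0.013)^14 = R$89,865.6042…
After R$25,500.00 payment: R$89,865.6042… − R$25,500.00 = R$64,365.6042…
Balance at month 18: R$64,365.6042… × (1 + 0.013)^4 = R$67,778.4498…
Penalty: 18 × 1.75% × R$75,000.00 = R$23,625.00
Final settlement = outstanding balance + penalty = R$67,778.4498… + R$23,625.00 = R$91,403.45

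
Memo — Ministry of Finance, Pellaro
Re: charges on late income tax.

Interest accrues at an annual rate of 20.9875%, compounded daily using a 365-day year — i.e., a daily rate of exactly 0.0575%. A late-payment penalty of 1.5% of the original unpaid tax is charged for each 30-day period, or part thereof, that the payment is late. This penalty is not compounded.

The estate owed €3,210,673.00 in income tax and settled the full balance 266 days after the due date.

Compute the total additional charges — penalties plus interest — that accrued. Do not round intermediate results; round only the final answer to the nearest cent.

€963,893.78

Penalty periods: ⌈266/30⌉ = 9; penalty = 9 × 1.5% × €3,210,673.00 = €433,440.86…
Interest: €3,210,673.00 × ((1 + 0.000575)^266 − 1) = €3,210,673.00 × 0.16521549… = €530,452.9273…
Penalties + interest = €433,440.8550 + €530,452.9273… = €963,893.78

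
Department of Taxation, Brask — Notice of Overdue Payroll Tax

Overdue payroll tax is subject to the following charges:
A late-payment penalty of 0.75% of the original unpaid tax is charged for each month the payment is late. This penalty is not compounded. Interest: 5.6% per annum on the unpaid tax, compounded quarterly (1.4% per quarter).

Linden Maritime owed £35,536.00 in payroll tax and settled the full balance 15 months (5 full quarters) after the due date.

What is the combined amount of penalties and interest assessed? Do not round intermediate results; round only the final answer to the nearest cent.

£6,555.95

Late-payment penalty: 15 × 0.75% × £35,536.00 = £3,997.80
Interest: £35,536.00 × ((1 + 0.014)^5 − 1) = £35,536.00 × 0.0719876… = £2,558.1525…
Penalties + interest = £3,997.8000 + £2,558.1525… = £6,555.95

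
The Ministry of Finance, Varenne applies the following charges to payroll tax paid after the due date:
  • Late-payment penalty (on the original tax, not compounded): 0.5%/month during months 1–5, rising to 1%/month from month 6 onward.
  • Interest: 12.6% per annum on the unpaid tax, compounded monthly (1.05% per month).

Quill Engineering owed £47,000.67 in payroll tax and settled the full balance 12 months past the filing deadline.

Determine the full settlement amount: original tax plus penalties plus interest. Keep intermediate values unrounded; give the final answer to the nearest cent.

£57,742.08

Penalty, months 1–5: 5 × 0.5% × £47,000.67 = £1,175.02…
Penalty, months 6–12: 7 × 1% × £47,000.67 = £3,290.05…
Interest: £47,000.67 × ((1 + 0.0105)^12 − 1) = £47,000.67 × 0.1335373… = £6,276.3424…
Total = £47,000.67 + £4,465.0637… + £6,276.3424… = £57,742.08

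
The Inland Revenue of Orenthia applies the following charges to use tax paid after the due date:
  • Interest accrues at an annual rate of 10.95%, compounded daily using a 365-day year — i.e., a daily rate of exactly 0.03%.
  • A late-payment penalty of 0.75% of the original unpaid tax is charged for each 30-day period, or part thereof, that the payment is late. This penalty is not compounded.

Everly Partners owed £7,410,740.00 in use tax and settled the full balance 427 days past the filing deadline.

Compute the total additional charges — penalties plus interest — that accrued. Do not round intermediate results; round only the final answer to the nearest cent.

£1,846,347.54

Penalty periods: ⌈427/30⌉ = 15; penalty = 15 × 0.75% × £7,410,740.00 = £833,708.25
Interest: £7,410,740.00 × ((1 + 0.0003)^427 − 1) = £7,410,740.00 × 0.13664483… = £1,012,639.2868…
Penalties + interest = £833,708.2500 + £1,012,639.2868… = £1,846,347.54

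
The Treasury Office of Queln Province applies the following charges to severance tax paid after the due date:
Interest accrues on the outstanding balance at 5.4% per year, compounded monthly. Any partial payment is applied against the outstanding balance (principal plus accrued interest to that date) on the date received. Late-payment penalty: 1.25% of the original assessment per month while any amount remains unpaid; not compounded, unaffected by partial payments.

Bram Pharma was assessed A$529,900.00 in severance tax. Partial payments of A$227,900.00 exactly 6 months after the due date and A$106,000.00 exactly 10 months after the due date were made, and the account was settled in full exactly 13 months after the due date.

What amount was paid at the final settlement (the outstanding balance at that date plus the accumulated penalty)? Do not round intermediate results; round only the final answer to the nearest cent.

A$305,244.90

Monthly rate = 5.4% ÷ 12 = 0.45%
Balance at month 6: A$529,900.0000 × (1 + 0.0045)^6 = A$544,369.2261…
After A$227,900.00 payment: A$544,369.2261… − A$227,900.00 = A$316,469.2261…
Balance at month 10: A$316,469.2261… × (1 + 0.0045)^4 = A$322,204.2387…
After A$106,000.00 payment: A$322,204.2387… − A$106,000.00 = A$216,204.2387…
Balance at month 13: A$216,204.2387… × (1 + 0.0045)^3 = A$219,136.1500…
Penalty: 13 × 1.25% × A$529,900.00 = A$86,108.75
Final settlement = outstanding balance + penalty = A$219,136.1500… + A$86,108.75 = A$305,244.90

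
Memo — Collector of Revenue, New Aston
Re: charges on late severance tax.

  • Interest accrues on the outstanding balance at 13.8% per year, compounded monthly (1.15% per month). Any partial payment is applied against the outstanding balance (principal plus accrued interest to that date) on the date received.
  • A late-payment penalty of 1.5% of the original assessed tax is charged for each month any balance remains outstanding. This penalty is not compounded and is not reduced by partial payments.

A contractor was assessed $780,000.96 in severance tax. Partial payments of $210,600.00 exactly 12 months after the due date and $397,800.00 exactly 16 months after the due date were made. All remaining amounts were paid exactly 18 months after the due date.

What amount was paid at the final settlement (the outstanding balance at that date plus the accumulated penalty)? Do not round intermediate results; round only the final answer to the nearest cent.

$536,297.64

Balance at month 12: $780,000.9600 × (1 + 0.0115)^12 = $894,717.1922…
After $210,600.00 payment: $894,717.1922… − $210,600.00 = $684,117.1922…
Balance at month 16: $684,117.1922… × (1 + 0.0115)^4 = $716,133.6038…
After $397,800.00 payment: $716,133.6038… − $397,800.00 = $318,333.6038…
Balance at month 18: $318,333.6038… × (1 + 0.0115)^2 = $325,697.3763…
Penalty: 18 × 1.5% × $780,000.96 = $210,600.26…
Final settlement = outstanding balance + penalty = $325,697.3763… + $210,600.26… = $536,297.64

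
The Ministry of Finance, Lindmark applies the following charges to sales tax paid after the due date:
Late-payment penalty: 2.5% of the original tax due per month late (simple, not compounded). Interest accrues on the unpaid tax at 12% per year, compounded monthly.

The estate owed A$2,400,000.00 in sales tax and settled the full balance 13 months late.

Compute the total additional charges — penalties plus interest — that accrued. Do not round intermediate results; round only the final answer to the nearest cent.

Late-payment penalty = 2.5% × A$2,400,000.00 × 13 mo = A$780,000.00
Interest (12%/yr ÷ 12 = 1%/month): A$2,400,000.00 × ((1 + 0.01)^13 − 1) = A$331,423.8730…
Penalties + interest = A$780,000.0000 + A$331,423.8730… = A$1,111,423.87

A$1,111,423.87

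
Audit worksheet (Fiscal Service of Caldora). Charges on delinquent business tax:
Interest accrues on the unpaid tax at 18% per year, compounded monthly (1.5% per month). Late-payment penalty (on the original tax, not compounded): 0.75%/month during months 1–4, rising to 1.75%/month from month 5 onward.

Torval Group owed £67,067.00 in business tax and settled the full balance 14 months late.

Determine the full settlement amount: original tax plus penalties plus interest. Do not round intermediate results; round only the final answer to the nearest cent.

£96,358.90

Penalty, months 1–4: 4 × 0.75% × £67,067.00 = £2,012.01
Penalty, months 5–14: 10 × 1.75% × £67,067.00 = £11,736.73…
Interest: £67,067.00 × ((1 + 0.015)^14 − 1) = £67,067.00 × 0.2317557… = £15,543.1616…
Total = £67,067.00 + £13,748.7350 + £15,543.1616… = £96,358.90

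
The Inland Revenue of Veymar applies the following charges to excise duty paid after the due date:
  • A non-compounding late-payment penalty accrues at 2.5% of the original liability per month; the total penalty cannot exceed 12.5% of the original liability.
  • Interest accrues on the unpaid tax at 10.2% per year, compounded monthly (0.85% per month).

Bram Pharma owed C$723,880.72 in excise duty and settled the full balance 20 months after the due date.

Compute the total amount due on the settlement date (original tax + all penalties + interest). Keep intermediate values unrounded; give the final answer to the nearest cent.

C$947,888.21

Penalty (uncapped): 20 × 2.5% × C$723,880.72 = C$361,940.36; cap = 12.5% × C$723,880.72 = C$90,485.09 → penalty = C$90,485.09
Interest: C$723,880.72 × ((1 + 0.0085)^20 − 1) = C$723,880.72 × 0.1844536… = C$133,522.4022…
Total = C$723,880.72 + C$90,485.0900 + C$133,522.4022… = C$947,888.21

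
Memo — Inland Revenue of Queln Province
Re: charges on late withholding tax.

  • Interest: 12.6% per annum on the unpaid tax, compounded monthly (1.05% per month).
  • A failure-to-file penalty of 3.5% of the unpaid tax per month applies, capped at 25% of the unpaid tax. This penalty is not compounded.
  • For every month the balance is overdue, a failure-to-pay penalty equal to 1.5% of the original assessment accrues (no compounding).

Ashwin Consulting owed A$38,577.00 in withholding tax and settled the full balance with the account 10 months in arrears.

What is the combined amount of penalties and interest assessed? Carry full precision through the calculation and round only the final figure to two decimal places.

A$19,678.23

Failure-to-file: 10 × 3.5% × A$38,577.00 = A$13,501.95, capped at 25% × A$38,577.00 = A$9,644.25
Failure-to-pay penalty: 10 × 1.5% × A$38,577.00 = A$5,786.55
Interest: A$38,577.00 × ((1 + 0.0105)^10 − 1) = A$38,577.00 × 0.1101028… = A$4,247.4338…
Penalties + interest = A$15,430.8000 + A$4,247.4338… = A$19,678.23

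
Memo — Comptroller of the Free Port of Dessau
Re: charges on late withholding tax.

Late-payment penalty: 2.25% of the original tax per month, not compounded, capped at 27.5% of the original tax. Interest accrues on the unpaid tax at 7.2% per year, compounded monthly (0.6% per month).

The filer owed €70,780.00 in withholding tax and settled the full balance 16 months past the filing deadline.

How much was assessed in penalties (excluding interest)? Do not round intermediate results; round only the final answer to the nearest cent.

Penalty (uncapped): 16 × 2.25% × €70,780.00 = €25,480.80; cap = 27.5% × €70,780.00 = €19,464.50 → penalty = €19,464.50

€19,464.50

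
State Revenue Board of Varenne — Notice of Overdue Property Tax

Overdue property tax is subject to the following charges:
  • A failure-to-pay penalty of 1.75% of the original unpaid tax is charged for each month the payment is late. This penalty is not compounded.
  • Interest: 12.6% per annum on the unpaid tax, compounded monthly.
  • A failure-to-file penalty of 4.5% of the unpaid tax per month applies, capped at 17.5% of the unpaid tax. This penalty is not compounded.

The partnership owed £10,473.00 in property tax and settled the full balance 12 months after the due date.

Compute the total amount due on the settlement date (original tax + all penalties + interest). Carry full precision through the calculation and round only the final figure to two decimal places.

£15,903.64

Failure-to-file: 12 × 4.5% × £10,473.00 = £5,655.42, capped at 17.5% × £10,473.00 = £1,832.78…
Failure-to-pay penalty: 12 × 1.75% × £10,473.00 = £2,199.33
Interest (12.6%/yr ÷ 12 = 1.05%/month): £10,473.00 × ((1 + 0.0105)^12 − 1) = £1,398.5361…
Total = £10,473.00 + £4,032.1050 + £1,398.5361… = £15,903.64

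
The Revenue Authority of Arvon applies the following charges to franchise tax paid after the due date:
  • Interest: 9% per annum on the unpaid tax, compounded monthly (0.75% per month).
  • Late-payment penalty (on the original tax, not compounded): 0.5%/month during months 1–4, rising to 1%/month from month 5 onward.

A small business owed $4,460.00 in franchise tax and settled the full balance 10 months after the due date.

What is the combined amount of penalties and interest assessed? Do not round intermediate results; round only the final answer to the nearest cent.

Penalty, months 1–4: 4 × 0.5% × $4,460.00 = $89.20
Penalty, months 5–10: 6 × 1% × $4,460.00 = $267.60
Interest: $4,460.00 × ((1 + 0.0075)^10 − 1) = $4,460.00 × 0.0775825… = $346.0182…
Penalties + interest = $356.8000 + $346.0182… = $702.82

$702.82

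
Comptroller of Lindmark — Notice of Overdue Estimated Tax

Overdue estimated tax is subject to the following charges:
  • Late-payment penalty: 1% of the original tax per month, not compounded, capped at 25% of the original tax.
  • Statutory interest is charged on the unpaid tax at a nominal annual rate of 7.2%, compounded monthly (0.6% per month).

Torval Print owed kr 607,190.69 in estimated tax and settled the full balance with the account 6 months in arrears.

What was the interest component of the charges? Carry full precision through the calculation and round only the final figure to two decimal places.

Interest: kr 607,190.69 × ((1 + 0.006)^6 − 1) = kr 607,190.69 × 0.0365443… = kr 22,189.3827…

kr 22,189.38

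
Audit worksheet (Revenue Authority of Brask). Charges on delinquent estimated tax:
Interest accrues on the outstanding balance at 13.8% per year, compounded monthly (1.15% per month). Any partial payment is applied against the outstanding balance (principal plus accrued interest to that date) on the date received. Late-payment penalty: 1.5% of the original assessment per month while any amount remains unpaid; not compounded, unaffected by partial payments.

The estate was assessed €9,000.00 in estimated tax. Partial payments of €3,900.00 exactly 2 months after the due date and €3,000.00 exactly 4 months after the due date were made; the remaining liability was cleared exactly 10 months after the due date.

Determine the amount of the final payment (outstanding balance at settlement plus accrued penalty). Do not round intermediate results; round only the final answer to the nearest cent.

€3,953.62

Balance at month 2: €9,000.0000 × (1 + 0.0115)^2 = €9,208.1903…
After €3,900.00 payment: €9,208.1903… − €3,900.00 = €5,308.1903…
Balance at month 4: €5,308.1903… × (1 + 0.0115)^2 = €5,430.9806…
After €3,000.00 payment: €5,430.9806… − €3,000.00 = €2,430.9806…
Balance at month 10: €2,430.9806… × (1 + 0.0115)^6 = €2,603.6153…
Penalty: 10 × 1.5% × €9,000.00 = €1,350.00
Final settlement = outstanding balance + penalty = €2,603.6153… + €1,350.00 = €3,953.62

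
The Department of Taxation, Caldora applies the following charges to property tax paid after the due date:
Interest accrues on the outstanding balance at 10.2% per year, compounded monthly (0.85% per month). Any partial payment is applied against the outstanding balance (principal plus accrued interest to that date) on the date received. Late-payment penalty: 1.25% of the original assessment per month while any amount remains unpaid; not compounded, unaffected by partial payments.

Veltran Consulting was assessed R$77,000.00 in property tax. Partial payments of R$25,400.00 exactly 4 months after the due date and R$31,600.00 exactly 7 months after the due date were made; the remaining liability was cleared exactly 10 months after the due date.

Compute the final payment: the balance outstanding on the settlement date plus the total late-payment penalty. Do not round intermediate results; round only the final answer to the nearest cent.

R$34,290.20

Balance at month 4: R$77,000.0000 × (1 + 0.0085)^4 = R$79,651.5691…
After R$25,400.00 payment: R$79,651.5691… − R$25,400.00 = R$54,251.5691…
Balance at month 7: R$54,251.5691… × (1 + 0.0085)^3 = R$55,646.7764…
After R$31,600.00 payment: R$55,646.7764… − R$31,600.00 = R$24,046.7764…
Balance at month 10: R$24,046.7764… × (1 + 0.0085)^3 = R$24,665.1961…
Penalty: 10 × 1.25% × R$77,000.00 = R$9,625.00
Final settlement = outstanding balance + penalty = R$24,665.1961… + R$9,625.00 = R$34,290.20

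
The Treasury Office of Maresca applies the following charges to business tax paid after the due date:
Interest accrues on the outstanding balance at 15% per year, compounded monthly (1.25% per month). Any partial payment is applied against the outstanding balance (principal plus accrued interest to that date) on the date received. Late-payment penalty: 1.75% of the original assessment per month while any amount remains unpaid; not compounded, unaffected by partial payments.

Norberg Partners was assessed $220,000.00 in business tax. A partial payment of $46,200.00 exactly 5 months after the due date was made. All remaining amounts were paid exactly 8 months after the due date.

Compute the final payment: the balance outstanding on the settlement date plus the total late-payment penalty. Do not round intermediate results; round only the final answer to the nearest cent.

Balance at month 5: $220,000.0000 × (1 + 0.0125)^5 = $234,098.0738…
After $46,200.00 payment: $234,098.0738… − $46,200.00 = $187,898.0738…
Balance at month 8: $187,898.0738… × (1 + 0.0125)^3 = $195,032.6958…
Penalty: 8 × 1.75% × $220,000.00 = $30,800.00
Final settlement = outstanding balance + penalty = $195,032.6958… + $30,800.00 = $225,832.70

$225,832.70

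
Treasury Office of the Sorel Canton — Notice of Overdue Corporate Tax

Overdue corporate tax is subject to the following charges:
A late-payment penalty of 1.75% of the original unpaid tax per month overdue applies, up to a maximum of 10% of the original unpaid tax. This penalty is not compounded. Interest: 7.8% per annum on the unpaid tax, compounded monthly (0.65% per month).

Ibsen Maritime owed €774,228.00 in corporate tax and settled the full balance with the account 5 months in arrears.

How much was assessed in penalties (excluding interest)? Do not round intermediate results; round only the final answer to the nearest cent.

Penalty: 5 × 1.75% × €774,228.00 = €67,744.95 (below the 10% cap of €77,422.80)

€67,744.95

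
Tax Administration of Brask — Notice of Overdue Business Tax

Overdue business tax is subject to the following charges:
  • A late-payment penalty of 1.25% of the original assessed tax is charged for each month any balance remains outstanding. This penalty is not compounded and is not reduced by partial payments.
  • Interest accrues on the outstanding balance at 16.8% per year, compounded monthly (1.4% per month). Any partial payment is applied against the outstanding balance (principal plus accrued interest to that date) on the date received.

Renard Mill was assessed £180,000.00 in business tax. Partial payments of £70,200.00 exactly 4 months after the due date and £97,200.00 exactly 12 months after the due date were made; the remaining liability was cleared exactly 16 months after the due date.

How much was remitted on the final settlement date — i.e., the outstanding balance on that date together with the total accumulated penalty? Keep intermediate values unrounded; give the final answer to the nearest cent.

£75,139.19

Balance at month 4: £180,000.0000 × (1 + 0.014)^4 = £190,293.6626…
After £70,200.00 payment: £190,293.6626… − £70,200.00 = £120,093.6626…
Balance at month 12: £120,093.6626… × (1 + 0.014)^8 = £134,222.0075…
After £97,200.00 payment: £134,222.0075… − £97,200.00 = £37,022.0075…
Balance at month 16: £37,022.0075… × (1 + 0.014)^4 = £39,139.1856…
Penalty: 16 × 1.25% × £180,000.00 = £36,000.00
Final settlement = outstanding balance + penalty = £39,139.1856… + £36,000.00 = £75,139.19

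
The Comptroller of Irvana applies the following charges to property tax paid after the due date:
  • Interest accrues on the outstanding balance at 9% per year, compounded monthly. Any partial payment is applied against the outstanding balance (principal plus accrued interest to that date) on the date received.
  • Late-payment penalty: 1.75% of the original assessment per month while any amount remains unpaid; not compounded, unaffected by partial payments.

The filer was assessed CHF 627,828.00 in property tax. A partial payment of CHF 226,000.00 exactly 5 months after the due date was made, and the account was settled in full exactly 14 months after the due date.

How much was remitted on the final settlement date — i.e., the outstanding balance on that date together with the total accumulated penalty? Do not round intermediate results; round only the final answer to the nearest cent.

CHF 609,159.17

Monthly rate = 9% ÷ 12 = 0.75%
Balance at month 5: CHF 627,828.0000 × (1 + 0.0075)^5 = CHF 651,727.3618…
After CHF 226,000.00 payment: CHF 651,727.3618… − CHF 226,000.00 = CHF 425,727.3618…
Balance at month 14: CHF 425,727.3618… × (1 + 0.0075)^9 = CHF 455,341.3144…
Penalty: 14 × 1.75% × CHF 627,828.00 = CHF 153,817.86
Final settlement = outstanding balance + penalty = CHF 455,341.3144… + CHF 153,817.86 = CHF 609,159.17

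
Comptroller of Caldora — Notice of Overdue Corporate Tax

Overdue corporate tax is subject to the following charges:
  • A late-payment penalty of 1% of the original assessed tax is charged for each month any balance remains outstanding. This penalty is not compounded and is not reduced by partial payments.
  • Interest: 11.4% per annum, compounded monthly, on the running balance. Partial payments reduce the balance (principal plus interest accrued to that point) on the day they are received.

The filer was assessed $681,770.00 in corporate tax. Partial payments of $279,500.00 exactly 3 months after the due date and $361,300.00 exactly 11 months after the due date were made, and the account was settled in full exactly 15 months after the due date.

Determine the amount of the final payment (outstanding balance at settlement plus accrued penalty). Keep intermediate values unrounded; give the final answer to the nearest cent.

Monthly rate = 11.4% ÷ 12 = 0.95%
Balance at month 3: $681,770.0000 × (1 + 0.0095)^3 = $701,385.6188…
After $279,500.00 payment: $701,385.6188… − $279,500.00 = $421,885.6188…
Balance at month 11: $421,885.6188… × (1 + 0.0095)^8 = $455,035.5291…
After $361,300.00 payment: $455,035.5291… − $361,300.00 = $93,735.5291…
Balance at month 15: $93,735.5291… × (1 + 0.0095)^4 = $97,348.5592…
Penalty: 15 × 1% × $681,770.00 = $102,265.50
Final settlement = outstanding balance + penalty = $97,348.5592… + $102,265.50 = $199,614.06

$199,614.06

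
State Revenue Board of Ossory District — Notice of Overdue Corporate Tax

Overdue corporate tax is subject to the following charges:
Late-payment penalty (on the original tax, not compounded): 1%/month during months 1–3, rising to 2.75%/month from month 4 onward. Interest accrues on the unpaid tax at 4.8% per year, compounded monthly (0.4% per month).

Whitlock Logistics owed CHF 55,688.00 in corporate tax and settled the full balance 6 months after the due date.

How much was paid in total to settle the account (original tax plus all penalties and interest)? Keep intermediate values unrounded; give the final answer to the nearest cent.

Penalty, months 1–3: 3 × 1% × CHF 55,688.00 = CHF 1,670.64
Penalty, months 4–6: 3 × 2.75% × CHF 55,688.00 = CHF 4,594.26
Interest: CHF 55,688.00 × ((1 + 0.004)^6 − 1) = CHF 55,688.00 × 0.0242413… = CHF 1,349.9486…
Total = CHF 55,688.00 + CHF 6,264.9000 + CHF 1,349.9486… = CHF 63,302.85

CHF 63,302.85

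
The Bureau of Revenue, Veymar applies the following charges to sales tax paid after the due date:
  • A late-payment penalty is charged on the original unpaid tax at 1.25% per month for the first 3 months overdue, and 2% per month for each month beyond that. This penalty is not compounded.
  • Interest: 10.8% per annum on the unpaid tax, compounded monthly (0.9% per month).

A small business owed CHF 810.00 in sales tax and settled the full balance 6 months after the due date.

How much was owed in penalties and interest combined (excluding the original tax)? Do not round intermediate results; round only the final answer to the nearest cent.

Penalty, months 1–3: 3 × 1.25% × CHF 810.00 = CHF 30.38…
Penalty, months 4–6: 3 × 2% × CHF 810.00 = CHF 48.60
Interest: CHF 810.00 × ((1 + 0.009)^6 − 1) = CHF 810.00 × 0.0552297… = CHF 44.7360…
Penalties + interest = CHF 78.9750 + CHF 44.7360… = CHF 123.71

CHF 123.71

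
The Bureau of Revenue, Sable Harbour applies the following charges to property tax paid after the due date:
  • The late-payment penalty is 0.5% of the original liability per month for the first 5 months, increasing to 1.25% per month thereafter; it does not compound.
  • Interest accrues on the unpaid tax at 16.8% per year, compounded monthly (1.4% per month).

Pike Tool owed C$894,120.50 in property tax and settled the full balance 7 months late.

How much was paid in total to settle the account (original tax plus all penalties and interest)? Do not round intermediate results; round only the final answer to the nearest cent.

Penalty, months 1–5: 5 × 0.5% × C$894,120.50 = C$22,353.01…
Penalty, months 6–7: 2 × 1.25% × C$894,120.50 = C$22,353.01…
Interest: C$894,120.50 × ((1 + 0.014)^7 − 1) = C$894,120.50 × 0.1022134… = C$91,391.0927…
Total = C$894,120.50 + C$44,706.0250 + C$91,391.0927… = C$1,030,217.62

C$1,030,217.62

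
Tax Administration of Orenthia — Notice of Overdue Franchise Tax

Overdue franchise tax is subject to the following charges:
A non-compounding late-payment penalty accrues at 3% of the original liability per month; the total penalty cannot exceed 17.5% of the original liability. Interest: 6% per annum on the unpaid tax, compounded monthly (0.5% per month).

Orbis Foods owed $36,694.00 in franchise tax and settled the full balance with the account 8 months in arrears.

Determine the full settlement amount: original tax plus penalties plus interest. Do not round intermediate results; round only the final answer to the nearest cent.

Penalty (uncapped): 8 × 3% × $36,694.00 = $8,806.56; cap = 17.5% × $36,694.00 = $6,421.45 → penalty = $6,421.45
Interest: $36,694.00 × ((1 + 0.005)^8 − 1) = $36,694.00 × 0.0407070… = $1,493.7043…
Total = $36,694.00 + $6,421.4500 + $1,493.7043… = $44,609.15

$44,609.15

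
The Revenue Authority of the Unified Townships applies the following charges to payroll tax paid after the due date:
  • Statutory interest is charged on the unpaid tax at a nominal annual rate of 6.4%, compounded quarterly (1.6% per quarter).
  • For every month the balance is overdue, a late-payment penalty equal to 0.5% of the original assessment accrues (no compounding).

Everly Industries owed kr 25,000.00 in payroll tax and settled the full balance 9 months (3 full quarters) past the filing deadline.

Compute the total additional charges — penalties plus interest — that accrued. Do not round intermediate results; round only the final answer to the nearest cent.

kr 2,344.30

Late-payment penalty = 0.5% × kr 25,000.00 × 9 mo = kr 1,125.00
Interest: kr 25,000.00 × ((1 + 0.016)^3 − 1) = kr 25,000.00 × 0.0487721… = kr 1,219.3024
Penalties + interest = kr 1,125.0000 + kr 1,219.3024 = kr 2,344.30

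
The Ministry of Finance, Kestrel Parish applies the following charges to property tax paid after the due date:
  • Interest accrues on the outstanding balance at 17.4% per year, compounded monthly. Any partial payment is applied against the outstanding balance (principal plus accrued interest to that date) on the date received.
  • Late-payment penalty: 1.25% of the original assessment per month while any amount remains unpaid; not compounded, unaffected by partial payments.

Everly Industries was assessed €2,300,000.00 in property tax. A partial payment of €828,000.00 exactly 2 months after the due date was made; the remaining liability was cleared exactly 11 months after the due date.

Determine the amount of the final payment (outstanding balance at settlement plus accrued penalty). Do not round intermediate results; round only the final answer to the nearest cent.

Monthly rate = 17.4% ÷ 12 = 1.45%
Balance at month 2: €2,300,000.0000 × (1 + 0.0145)^2 = €2,367,183.5750
After €828,000.00 payment: €2,367,183.5750 − €828,000.00 = €1,539,183.5750
Balance at month 11: €1,539,183.5750 × (1 + 0.0145)^9 = €1,752,099.9716…
Penalty: 11 × 1.25% × €2,300,000.00 = €316,250.00
Final settlement = outstanding balance + penalty = €1,752,099.9716… + €316,250.00 = €2,068,349.97

€2,068,349.97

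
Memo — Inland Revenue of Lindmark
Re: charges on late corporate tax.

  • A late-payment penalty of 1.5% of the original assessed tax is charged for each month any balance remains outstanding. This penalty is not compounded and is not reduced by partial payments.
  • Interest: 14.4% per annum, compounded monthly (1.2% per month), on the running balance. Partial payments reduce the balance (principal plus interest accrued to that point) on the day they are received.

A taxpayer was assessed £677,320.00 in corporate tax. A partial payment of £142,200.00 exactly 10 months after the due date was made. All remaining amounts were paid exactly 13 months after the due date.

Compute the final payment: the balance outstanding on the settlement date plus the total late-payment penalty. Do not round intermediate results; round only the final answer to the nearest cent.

Balance at month 10: £677,320.0000 × (1 + 0.012)^10 = £763,130.8750…
After £142,200.00 payment: £763,130.8750… − £142,200.00 = £620,930.8750…
Balance at month 13: £620,930.8750… × (1 + 0.012)^3 = £643,553.7016…
Penalty: 13 × 1.5% × £677,320.00 = £132,077.40
Final settlement = outstanding balance + penalty = £643,553.7016… + £132,077.40 = £775,631.10

£775,631.10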